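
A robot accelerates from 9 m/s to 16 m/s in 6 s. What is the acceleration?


Given: initial velocity v0 = 9 m/s, final velocity v = 16 m/s, time t = 6 s
Using a = (v - v0) / t
a = (16 - 9) / 6
a = 7 / 6
a = 7/6 m/s^2

7/6 m/s^2


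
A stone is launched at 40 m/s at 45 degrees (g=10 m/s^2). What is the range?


Given: v0 = 40 m/s, theta = 45 deg, g = 10 m/s^2
sin(2*45) = sin(90) = 1
Using R = v0^2 * sin(2*theta) / g
R = 40^2 * 1 / 10
R = 1600 / 10
R = 160 m

160 m


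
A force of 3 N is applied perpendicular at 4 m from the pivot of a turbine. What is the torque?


Given: F = 3 N, r = 4 m, angle = 90 deg (perpendicular)
Using tau = F * r * sin(90)
sin(90) = 1
tau = 3 * 4 * 1
tau = 12 Nm

12 Nm


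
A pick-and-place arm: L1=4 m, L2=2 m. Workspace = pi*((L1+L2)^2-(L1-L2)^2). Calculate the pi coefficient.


Given: L1 = 4, L2 = 2
(L1+L2)^2 = (6)^2 = 36
(L1-L2)^2 = (2)^2 = 4
Difference = 36 - 4 = 32
This equals 4*L1*L2 = 4*4*2 = 32
Workspace area = 32*pi

32


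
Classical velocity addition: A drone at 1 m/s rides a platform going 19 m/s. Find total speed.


Given: object velocity = 1 m/s, platform velocity = 19 m/s (same direction)
Using classical velocity addition: v_total = v_object + v_platform
v_total = 1 + 19
v_total = 20 m/s

20 m/s


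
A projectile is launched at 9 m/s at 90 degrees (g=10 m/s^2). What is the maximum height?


Given: v0 = 9 m/s, theta = 90 deg, g = 10 m/s^2
sin^2(90) = 1
Using H = v0^2 * sin^2(theta) / (2*g)
H = 9^2 * 1 / (2*10)
H = 81 * 1 / 20
H = 81 / 20
H = 81/20 m

81/20 m


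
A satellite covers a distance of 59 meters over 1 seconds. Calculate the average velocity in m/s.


Given: distance d = 59 m, time t = 1 s
Using v = d / t
v = 59 / 1
v = 59 m/s

59 m/s


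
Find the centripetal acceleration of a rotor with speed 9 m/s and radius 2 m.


Given: v = 9 m/s, r = 2 m
Using a_c = v^2 / r
a_c = 9^2 / 2
a_c = 81 / 2
a_c = 81/2 m/s^2

81/2 m/s^2


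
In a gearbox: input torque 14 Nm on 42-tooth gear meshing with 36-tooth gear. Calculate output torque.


Given: N1 = 42, N2 = 36, T1 = 14 Nm
Using T2/T1 = N2/N1
T2 = T1 * N2 / N1
T2 = 14 * 36 / 42
T2 = 504 / 42
T2 = 12 Nm

12 Nm


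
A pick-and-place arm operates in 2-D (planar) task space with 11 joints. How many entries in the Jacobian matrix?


Given: task space dimension = 2, joints = 11
Jacobian is a 2 x 11 matrix
Total entries = rows * columns
Total = 2 * 11
Total = 22

22


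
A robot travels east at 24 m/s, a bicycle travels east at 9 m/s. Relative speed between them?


Given: v_A = 24 m/s east, v_B = 9 m/s east
Both move in the same direction; relative speed = |v_A - v_B|
|24 - 9| = |15|
= 15 m/s

15 m/s


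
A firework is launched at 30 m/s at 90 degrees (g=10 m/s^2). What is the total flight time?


Given: v0 = 30 m/s, theta = 90 deg, g = 10 m/s^2
sin(90) = 1
Using T = 2*v0*sin(theta) / g
T = 2*30*1 / 10
T = 60 / 10
T = 6 s

6 s


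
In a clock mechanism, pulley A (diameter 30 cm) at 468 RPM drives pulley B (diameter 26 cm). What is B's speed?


Given: D1 = 30 cm, w1 = 468 RPM, D2 = 26 cm
Using D1*w1 = D2*w2
w2 = D1*w1 / D2
w2 = 30*468 / 26
w2 = 14040 / 26
w2 = 540 RPM

540 RPM


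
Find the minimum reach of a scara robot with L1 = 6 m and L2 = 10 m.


Given: L1 = 6 m, L2 = 10 m
For a 2-link planar arm, min reach = |L1 - L2| (second link folded back)
Min reach = |6 - 10|
Min reach = 4 m

4 m


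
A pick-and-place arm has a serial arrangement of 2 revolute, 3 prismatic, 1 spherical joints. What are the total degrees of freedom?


Given: serial robot with 2 revolute, 3 prismatic, 1 spherical joints
DOF contribution per joint type: revolute=1, prismatic=1, spherical=3, fixed=0
DOF = 2*1 + 3*1 + 1*3
DOF = 8

8


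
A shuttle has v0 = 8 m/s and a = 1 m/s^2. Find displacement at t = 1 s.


Given: v0 = 8 m/s, a = 1 m/s^2, t = 1 s
Using s = v0*t + (1/2)*a*t^2
s = 8*1 + (1/2)*1*1^2
s = 8 + (1/2)*1
s = 8 + 1/2
s = 17/2

17/2 m


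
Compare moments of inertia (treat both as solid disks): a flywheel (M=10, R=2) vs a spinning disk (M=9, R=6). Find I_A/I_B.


Given: M1=10 kg, R1=2 m, M2=9 kg, R2=6 m
For a disk: I = (1/2)*M*R^2, so I_A/I_B = (M1*R1^2)/(M2*R2^2)
M1*R1^2 = 10*4 = 40
M2*R2^2 = 9*36 = 324
I_A/I_B = 40/324 = 10/81

10/81


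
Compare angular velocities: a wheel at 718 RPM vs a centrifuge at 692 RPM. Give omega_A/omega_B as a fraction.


Given: RPM_A = 718, RPM_B = 692
omega = 2*pi*RPM/60, so omega_A/omega_B = RPM_A / RPM_B
omega_A/omega_B = 718 / 692
omega_A/omega_B = 359/346

359/346


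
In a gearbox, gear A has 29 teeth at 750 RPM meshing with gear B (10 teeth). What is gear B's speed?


Given: N1 = 29 teeth, w1 = 750 RPM, N2 = 10 teeth
Using N1*w1 = N2*w2
w2 = N1*w1 / N2
w2 = 29*750 / 10
w2 = 21750 / 10
w2 = 2175 RPM

2175 RPM


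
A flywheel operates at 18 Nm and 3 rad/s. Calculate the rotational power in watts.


Given: tau = 18 Nm, omega = 3 rad/s
Using P = tau * omega
P = 18 * 3
P = 54 W

54 W


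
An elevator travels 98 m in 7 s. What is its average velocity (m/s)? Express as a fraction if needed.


Given: distance d = 98 m, time t = 7 s
Using v = d / t
v = 98 / 7
v = 14 m/s

14 m/s


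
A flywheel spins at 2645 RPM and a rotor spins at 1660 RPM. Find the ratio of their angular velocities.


Given: RPM_A = 2645, RPM_B = 1660
omega = 2*pi*RPM/60, so omega_A/omega_B = RPM_A / RPM_B
omega_A/omega_B = 2645 / 1660
omega_A/omega_B = 529/332

529/332


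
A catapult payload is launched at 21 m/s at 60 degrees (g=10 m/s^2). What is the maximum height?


Given: v0 = 21 m/s, theta = 60 deg, g = 10 m/s^2
sin^2(60) = 3/4
Using H = v0^2 * sin^2(theta) / (2*g)
H = 21^2 * 3/4 / (2*10)
H = 441 * 3/4 / 20
H = 1323/4 / 20
H = 1323/80 m

1323/80 m


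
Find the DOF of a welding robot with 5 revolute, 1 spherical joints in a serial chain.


Given: serial robot with 5 revolute, 1 spherical joints
DOF contribution per joint type: revolute=1, prismatic=1, spherical=3, fixed=0
DOF = 5*1 + 1*3
DOF = 8

8


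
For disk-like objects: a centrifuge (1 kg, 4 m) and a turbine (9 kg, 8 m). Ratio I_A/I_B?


Given: M1=1 kg, R1=4 m, M2=9 kg, R2=8 m
For a disk: I = (1/2)*M*R^2, so I_A/I_B = (M1*R1^2)/(M2*R2^2)
M1*R1^2 = 1*16 = 16
M2*R2^2 = 9*64 = 576
I_A/I_B = 16/576 = 1/36

1/36


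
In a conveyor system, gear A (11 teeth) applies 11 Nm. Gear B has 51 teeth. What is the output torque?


Given: N1 = 11, N2 = 51, T1 = 11 Nm
Using T2/T1 = N2/N1
T2 = T1 * N2 / N1
T2 = 11 * 51 / 11
T2 = 561 / 11
T2 = 51 Nm

51 Nm


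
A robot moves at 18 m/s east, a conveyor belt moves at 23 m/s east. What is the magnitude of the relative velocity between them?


Given: v_A = 18 m/s east, v_B = 23 m/s east
Both move in the same direction; relative speed = |v_A - v_B|
|18 - 23| = |-5|
= 5 m/s

5 m/s


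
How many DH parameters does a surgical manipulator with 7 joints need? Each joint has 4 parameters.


Given: 7 joints, 4 DH parameters per joint (d, theta, a, alpha)
Total DH parameters = number_of_joints * 4
Total = 7 * 4
Total = 28

28


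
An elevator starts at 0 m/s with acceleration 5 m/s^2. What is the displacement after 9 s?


Given: v0 = 0 m/s, a = 5 m/s^2, t = 9 s
Using s = v0*t + (1/2)*a*t^2
s = 0*9 + (1/2)*5*9^2
s = 0 + (1/2)*405
s = 0 + 405/2
s = 405/2

405/2 m


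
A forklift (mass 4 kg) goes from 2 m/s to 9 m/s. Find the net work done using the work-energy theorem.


Given: m = 4 kg, v0 = 2 m/s, v = 9 m/s
Using W = (1/2)*m*(v^2 - v0^2)
v^2 = 9^2 = 81
v0^2 = 2^2 = 4
v^2 - v0^2 = 81 - 4 = 77
W = (1/2)*4*77 = 154 J

154 J


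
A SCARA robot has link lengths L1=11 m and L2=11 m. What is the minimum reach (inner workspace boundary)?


Given: L1 = 11 m, L2 = 11 m
For a 2-link planar arm, min reach = |L1 - L2| (second link folded back)
Min reach = |11 - 11|
Min reach = 0 m

0 m


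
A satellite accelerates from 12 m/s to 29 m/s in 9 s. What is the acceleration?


Given: initial velocity v0 = 12 m/s, final velocity v = 29 m/s, time t = 9 s
Using a = (v - v0) / t
a = (29 - 12) / 9
a = 17 / 9
a = 17/9 m/s^2

17/9 m/s^2


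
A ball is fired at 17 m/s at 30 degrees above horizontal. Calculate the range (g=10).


Given: v0 = 17 m/s, theta = 30 deg, g = 10 m/s^2
sin(2*30) = sin(60) = sqrt(3)/2
Using R = v0^2 * sin(2*theta) / g
R = 17^2 * (sqrt(3)/2) / 10
R = 289 * sqrt(3) / 20
R = 289/20*sqrt(3) m

289/20*sqrt(3) m


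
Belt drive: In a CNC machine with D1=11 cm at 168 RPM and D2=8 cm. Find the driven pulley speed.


Given: D1 = 11 cm, w1 = 168 RPM, D2 = 8 cm
Using D1*w1 = D2*w2
w2 = D1*w1 / D2
w2 = 11*168 / 8
w2 = 1848 / 8
w2 = 231 RPM

231 RPM


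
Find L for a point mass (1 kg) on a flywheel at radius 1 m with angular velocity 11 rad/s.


Given: m = 1 kg, r = 1 m, omega = 11 rad/s
For a point mass: I = m*r^2
I = 1*1^2 = 1*1 = 1
L = I*omega = 1*11
L = 11 kg*m^2/s

11 kg*m^2/s


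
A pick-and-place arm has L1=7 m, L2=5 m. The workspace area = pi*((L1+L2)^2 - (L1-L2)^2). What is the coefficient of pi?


Given: L1 = 7, L2 = 5
(L1+L2)^2 = (12)^2 = 144
(L1-L2)^2 = (2)^2 = 4
Difference = 144 - 4 = 140
This equals 4*L1*L2 = 4*7*5 = 140
Workspace area = 140*pi

140


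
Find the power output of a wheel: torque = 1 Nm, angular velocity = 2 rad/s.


Given: tau = 1 Nm, omega = 2 rad/s
Using P = tau * omega
P = 1 * 2
P = 2 W

2 W


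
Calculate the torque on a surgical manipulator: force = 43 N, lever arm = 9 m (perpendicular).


Given: F = 43 N, r = 9 m, angle = 90 deg (perpendicular)
Using tau = F * r * sin(90)
sin(90) = 1
tau = 43 * 9 * 1
tau = 387 Nm

387 Nm


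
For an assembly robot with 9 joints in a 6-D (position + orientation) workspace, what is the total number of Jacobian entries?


Given: task space dimension = 6, joints = 9
Jacobian is a 6 x 9 matrix
Total entries = rows * columns
Total = 6 * 9
Total = 54

54


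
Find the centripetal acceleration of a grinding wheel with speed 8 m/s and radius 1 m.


Given: v = 8 m/s, r = 1 m
Using a_c = v^2 / r
a_c = 8^2 / 1
a_c = 64 / 1
a_c = 64 m/s^2

64 m/s^2


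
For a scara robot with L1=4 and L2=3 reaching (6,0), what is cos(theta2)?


Given: L1 = 4, L2 = 3, target (x, y) = (6, 0)
Using cos(theta2) = (x^2 + y^2 - L1^2 - L2^2) / (2*L1*L2)
x^2 + y^2 = 6^2 + 0 = 36
L1^2 + L2^2 = 16 + 9 = 25
Numerator = 36 - 25 = 11
Denominator = 2*4*3 = 24
cos(theta2) = 11/24 = 11/24

11/24


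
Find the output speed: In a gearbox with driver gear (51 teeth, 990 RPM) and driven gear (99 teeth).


Given: N1 = 51 teeth, w1 = 990 RPM, N2 = 99 teeth
Using N1*w1 = N2*w2
w2 = N1*w1 / N2
w2 = 51*990 / 99
w2 = 50490 / 99
w2 = 510 RPM

510 RPM


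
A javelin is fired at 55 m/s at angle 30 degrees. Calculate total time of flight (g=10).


Given: v0 = 55 m/s, theta = 30 deg, g = 10 m/s^2
sin(30) = 1/2
Using T = 2*v0*sin(theta) / g
T = 2*55*1/2 / 10
T = 55 / 10
T = 11/2 s

11/2 s


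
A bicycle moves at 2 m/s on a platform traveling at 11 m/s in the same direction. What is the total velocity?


Given: object velocity = 2 m/s, platform velocity = 11 m/s (same direction)
Using classical velocity addition: v_total = v_object + v_platform
v_total = 2 + 11
v_total = 13 m/s

13 m/s


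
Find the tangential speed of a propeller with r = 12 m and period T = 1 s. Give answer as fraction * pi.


Given: radius r = 12 m, period T = 1 s
Using v = 2*pi*r / T
v = 2*pi*12 / 1
v = 24*pi / 1
v = 24*pi m/s

24*pi m/s


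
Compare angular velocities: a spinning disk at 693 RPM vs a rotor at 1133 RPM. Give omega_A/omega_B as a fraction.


Given: RPM_A = 693, RPM_B = 1133
omega = 2*pi*RPM/60, so omega_A/omega_B = RPM_A / RPM_B
omega_A/omega_B = 693 / 1133
omega_A/omega_B = 63/103

63/103


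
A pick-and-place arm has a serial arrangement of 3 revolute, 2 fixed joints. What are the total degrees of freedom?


Given: serial robot with 3 revolute, 2 fixed joints
DOF contribution per joint type: revolute=1, prismatic=1, spherical=3, fixed=0
DOF = 3*1 + 2*0
DOF = 3

3


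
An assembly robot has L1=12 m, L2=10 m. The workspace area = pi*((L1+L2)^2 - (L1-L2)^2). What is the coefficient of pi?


Given: L1 = 12, L2 = 10
(L1+L2)^2 = (22)^2 = 484
(L1-L2)^2 = (2)^2 = 4
Difference = 484 - 4 = 480
This equals 4*L1*L2 = 4*12*10 = 480
Workspace area = 480*pi

480


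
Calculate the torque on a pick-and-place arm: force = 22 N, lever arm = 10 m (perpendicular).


Given: F = 22 N, r = 10 m, angle = 90 deg (perpendicular)
Using tau = F * r * sin(90)
sin(90) = 1
tau = 22 * 10 * 1
tau = 220 Nm

220 Nm


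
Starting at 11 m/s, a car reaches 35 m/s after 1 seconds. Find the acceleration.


Given: initial velocity v0 = 11 m/s, final velocity v = 35 m/s, time t = 1 s
Using a = (v - v0) / t
a = (35 - 11) / 1
a = 24 / 1
a = 24 m/s^2

24 m/s^2


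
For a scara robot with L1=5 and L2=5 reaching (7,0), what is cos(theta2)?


Given: L1 = 5, L2 = 5, target (x, y) = (7, 0)
Using cos(theta2) = (x^2 + y^2 - L1^2 - L2^2) / (2*L1*L2)
x^2 + y^2 = 7^2 + 0 = 49
L1^2 + L2^2 = 25 + 25 = 50
Numerator = 49 - 50 = -1
Denominator = 2*5*5 = 50
cos(theta2) = -1/50 = -1/50

-1/50


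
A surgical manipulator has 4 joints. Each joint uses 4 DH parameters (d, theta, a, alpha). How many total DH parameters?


Given: 4 joints, 4 DH parameters per joint (d, theta, a, alpha)
Total DH parameters = number_of_joints * 4
Total = 4 * 4
Total = 16

16


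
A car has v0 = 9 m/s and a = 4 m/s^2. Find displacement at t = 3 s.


Given: v0 = 9 m/s, a = 4 m/s^2, t = 3 s
Using s = v0*t + (1/2)*a*t^2
s = 9*3 + (1/2)*4*3^2
s = 27 + (1/2)*36
s = 27 + 18
s = 45

45 m


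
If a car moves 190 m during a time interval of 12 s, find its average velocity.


Given: distance d = 190 m, time t = 12 s
Using v = d / t
v = 190 / 12
v = 95/6 m/s

95/6 m/s


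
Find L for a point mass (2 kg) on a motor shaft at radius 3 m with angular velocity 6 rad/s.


Given: m = 2 kg, r = 3 m, omega = 6 rad/s
For a point mass: I = m*r^2
I = 2*3^2 = 2*9 = 18
L = I*omega = 18*6
L = 108 kg*m^2/s

108 kg*m^2/s


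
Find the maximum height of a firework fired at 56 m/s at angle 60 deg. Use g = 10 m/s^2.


Given: v0 = 56 m/s, theta = 60 deg, g = 10 m/s^2
sin^2(60) = 3/4
Using H = v0^2 * sin^2(theta) / (2*g)
H = 56^2 * 3/4 / (2*10)
H = 3136 * 3/4 / 20
H = 2352 / 20
H = 588/5 m

588/5 m


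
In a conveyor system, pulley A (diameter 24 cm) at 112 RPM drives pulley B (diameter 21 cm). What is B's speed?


Given: D1 = 24 cm, w1 = 112 RPM, D2 = 21 cm
Using D1*w1 = D2*w2
w2 = D1*w1 / D2
w2 = 24*112 / 21
w2 = 2688 / 21
w2 = 128 RPM

128 RPM


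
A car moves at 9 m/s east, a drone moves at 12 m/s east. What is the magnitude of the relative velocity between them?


Given: v_A = 9 m/s east, v_B = 12 m/s east
Both move in the same direction; relative speed = |v_A - v_B|
|9 - 12| = |-3|
= 3 m/s

3 m/s


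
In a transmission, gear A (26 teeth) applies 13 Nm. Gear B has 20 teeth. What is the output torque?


Given: N1 = 26, N2 = 20, T1 = 13 Nm
Using T2/T1 = N2/N1
T2 = T1 * N2 / N1
T2 = 13 * 20 / 26
T2 = 260 / 26
T2 = 10 Nm

10 Nm


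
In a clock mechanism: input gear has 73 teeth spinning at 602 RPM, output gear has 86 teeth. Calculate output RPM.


Given: N1 = 73 teeth, w1 = 602 RPM, N2 = 86 teeth
Using N1*w1 = N2*w2
w2 = N1*w1 / N2
w2 = 73*602 / 86
w2 = 43946 / 86
w2 = 511 RPM

511 RPM


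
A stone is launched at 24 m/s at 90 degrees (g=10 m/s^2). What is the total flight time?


Given: v0 = 24 m/s, theta = 90 deg, g = 10 m/s^2
sin(90) = 1
Using T = 2*v0*sin(theta) / g
T = 2*24*1 / 10
T = 48 / 10
T = 24/5 s

24/5 s


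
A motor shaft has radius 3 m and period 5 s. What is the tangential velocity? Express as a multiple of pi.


Given: radius r = 3 m, period T = 5 s
Using v = 2*pi*r / T
v = 2*pi*3 / 5
v = 6*pi / 5
v = 6/5*pi m/s

6/5*pi m/s


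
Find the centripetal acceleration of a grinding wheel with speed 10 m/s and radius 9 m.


Given: v = 10 m/s, r = 9 m
Using a_c = v^2 / r
a_c = 10^2 / 9
a_c = 100 / 9
a_c = 100/9 m/s^2

100/9 m/s^2


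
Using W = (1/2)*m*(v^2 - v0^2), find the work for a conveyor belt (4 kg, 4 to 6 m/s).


Given: m = 4 kg, v0 = 4 m/s, v = 6 m/s
Using W = (1/2)*m*(v^2 - v0^2)
v^2 = 6^2 = 36
v0^2 = 4^2 = 16
v^2 - v0^2 = 36 - 16 = 20
W = (1/2)*4*20 = 40 J

40 J


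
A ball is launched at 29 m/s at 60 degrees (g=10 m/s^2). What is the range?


Given: v0 = 29 m/s, theta = 60 deg, g = 10 m/s^2
sin(2*60) = sin(120) = sqrt(3)/2
Using R = v0^2 * sin(2*theta) / g
R = 29^2 * (sqrt(3)/2) / 10
R = 841 * sqrt(3) / 20
R = 841/20*sqrt(3) m

841/20*sqrt(3) m


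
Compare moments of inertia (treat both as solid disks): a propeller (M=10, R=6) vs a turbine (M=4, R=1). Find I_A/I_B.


Given: M1=10 kg, R1=6 m, M2=4 kg, R2=1 m
For a disk: I = (1/2)*M*R^2, so I_A/I_B = (M1*R1^2)/(M2*R2^2)
M1*R1^2 = 10*36 = 360
M2*R2^2 = 4*1 = 4
I_A/I_B = 360/4 = 90

90


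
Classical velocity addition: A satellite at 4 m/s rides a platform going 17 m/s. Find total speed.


Given: object velocity = 4 m/s, platform velocity = 17 m/s (same direction)
Using classical velocity addition: v_total = v_object + v_platform
v_total = 4 + 17
v_total = 21 m/s

21 m/s


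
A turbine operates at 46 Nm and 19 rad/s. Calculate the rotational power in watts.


Given: tau = 46 Nm, omega = 19 rad/s
Using P = tau * omega
P = 46 * 19
P = 874 W

874 W


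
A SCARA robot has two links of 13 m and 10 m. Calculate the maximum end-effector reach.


Given: L1 = 13 m, L2 = 10 m
For a 2-link planar arm, max reach = L1 + L2 (fully extended)
Max reach = 13 + 10
Max reach = 23 m

23 m


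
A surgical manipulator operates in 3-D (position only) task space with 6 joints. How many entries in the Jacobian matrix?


Given: task space dimension = 3, joints = 6
Jacobian is a 3 x 6 matrix
Total entries = rows * columns
Total = 3 * 6
Total = 18

18


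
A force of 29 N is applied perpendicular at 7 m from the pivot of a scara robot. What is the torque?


Given: F = 29 N, r = 7 m, angle = 90 deg (perpendicular)
Using tau = F * r * sin(90)
sin(90) = 1
tau = 29 * 7 * 1
tau = 203 Nm

203 Nm


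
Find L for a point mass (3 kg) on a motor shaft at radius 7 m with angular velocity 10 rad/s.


Given: m = 3 kg, r = 7 m, omega = 10 rad/s
For a point mass: I = m*r^2
I = 3*7^2 = 3*49 = 147
L = I*omega = 147*10
L = 1470 kg*m^2/s

1470 kg*m^2/s


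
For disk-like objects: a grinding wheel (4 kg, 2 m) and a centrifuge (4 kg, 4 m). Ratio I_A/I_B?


Given: M1=4 kg, R1=2 m, M2=4 kg, R2=4 m
For a disk: I = (1/2)*M*R^2, so I_A/I_B = (M1*R1^2)/(M2*R2^2)
M1*R1^2 = 4*4 = 16
M2*R2^2 = 4*16 = 64
I_A/I_B = 16/64 = 1/4

1/4


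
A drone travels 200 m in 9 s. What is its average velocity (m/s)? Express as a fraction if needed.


Given: distance d = 200 m, time t = 9 s
Using v = d / t
v = 200 / 9
v = 200/9 m/s

200/9 m/s


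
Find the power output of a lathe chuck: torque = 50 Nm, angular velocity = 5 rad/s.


Given: tau = 50 Nm, omega = 5 rad/s
Using P = tau * omega
P = 50 * 5
P = 250 W

250 W


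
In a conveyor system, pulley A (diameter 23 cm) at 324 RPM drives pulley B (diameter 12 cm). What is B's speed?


Given: D1 = 23 cm, w1 = 324 RPM, D2 = 12 cm
Using D1*w1 = D2*w2
w2 = D1*w1 / D2
w2 = 23*324 / 12
w2 = 7452 / 12
w2 = 621 RPM

621 RPM


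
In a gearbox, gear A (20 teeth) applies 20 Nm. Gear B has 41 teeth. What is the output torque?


Given: N1 = 20, N2 = 41, T1 = 20 Nm
Using T2/T1 = N2/N1
T2 = T1 * N2 / N1
T2 = 20 * 41 / 20
T2 = 820 / 20
T2 = 41 Nm

41 Nm


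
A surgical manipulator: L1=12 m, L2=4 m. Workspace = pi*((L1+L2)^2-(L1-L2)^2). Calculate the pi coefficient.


Given: L1 = 12, L2 = 4
(L1+L2)^2 = (16)^2 = 256
(L1-L2)^2 = (8)^2 = 64
Difference = 256 - 64 = 192
This equals 4*L1*L2 = 4*12*4 = 192
Workspace area = 192*pi

192


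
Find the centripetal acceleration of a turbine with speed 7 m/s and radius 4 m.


Given: v = 7 m/s, r = 4 m
Using a_c = v^2 / r
a_c = 7^2 / 4
a_c = 49 / 4
a_c = 49/4 m/s^2

49/4 m/s^2


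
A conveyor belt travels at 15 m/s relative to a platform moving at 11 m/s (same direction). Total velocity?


Given: object velocity = 15 m/s, platform velocity = 11 m/s (same direction)
Using classical velocity addition: v_total = v_object + v_platform
v_total = 15 + 11
v_total = 26 m/s

26 m/s


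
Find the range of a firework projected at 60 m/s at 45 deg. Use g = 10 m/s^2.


Given: v0 = 60 m/s, theta = 45 deg, g = 10 m/s^2
sin(2*45) = sin(90) = 1
Using R = v0^2 * sin(2*theta) / g
R = 60^2 * 1 / 10
R = 3600 / 10
R = 360 m

360 m


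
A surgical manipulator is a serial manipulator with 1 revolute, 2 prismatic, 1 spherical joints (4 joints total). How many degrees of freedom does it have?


Given: serial robot with 1 revolute, 2 prismatic, 1 spherical joints
DOF contribution per joint type: revolute=1, prismatic=1, spherical=3, fixed=0
DOF = 1*1 + 2*1 + 1*3
DOF = 6

6


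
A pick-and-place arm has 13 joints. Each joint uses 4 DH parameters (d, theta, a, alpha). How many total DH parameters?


Given: 13 joints, 4 DH parameters per joint (d, theta, a, alpha)
Total DH parameters = number_of_joints * 4
Total = 13 * 4
Total = 52

52


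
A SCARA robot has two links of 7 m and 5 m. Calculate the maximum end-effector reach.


Given: L1 = 7 m, L2 = 5 m
For a 2-link planar arm, max reach = L1 + L2 (fully extended)
Max reach = 7 + 5
Max reach = 12 m

12 m


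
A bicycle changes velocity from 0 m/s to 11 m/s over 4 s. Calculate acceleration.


Given: initial velocity v0 = 0 m/s, final velocity v = 11 m/s, time t = 4 s
Using a = (v - v0) / t
a = (11 - 0) / 4
a = 11 / 4
a = 11/4 m/s^2

11/4 m/s^2


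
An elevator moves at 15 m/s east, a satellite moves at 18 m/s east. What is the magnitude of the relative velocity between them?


Given: v_A = 15 m/s east, v_B = 18 m/s east
Both move in the same direction; relative speed = |v_A - v_B|
|15 - 18| = |-3|
= 3 m/s

3 m/s


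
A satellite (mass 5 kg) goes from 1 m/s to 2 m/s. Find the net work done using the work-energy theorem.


Given: m = 5 kg, v0 = 1 m/s, v = 2 m/s
Using W = (1/2)*m*(v^2 - v0^2)
v^2 = 2^2 = 4
v0^2 = 1^2 = 1
v^2 - v0^2 = 4 - 1 = 3
W = (1/2)*5*3 = 15/2 J

15/2 J


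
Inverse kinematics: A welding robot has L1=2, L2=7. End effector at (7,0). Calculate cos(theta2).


Given: L1 = 2, L2 = 7, target (x, y) = (7, 0)
Using cos(theta2) = (x^2 + y^2 - L1^2 - L2^2) / (2*L1*L2)
x^2 + y^2 = 7^2 + 0 = 49
L1^2 + L2^2 = 4 + 49 = 53
Numerator = 49 - 53 = -4
Denominator = 2*2*7 = 28
cos(theta2) = -4/28 = -1/7

-1/7


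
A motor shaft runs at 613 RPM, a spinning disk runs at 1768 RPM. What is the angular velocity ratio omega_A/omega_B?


Given: RPM_A = 613, RPM_B = 1768
omega = 2*pi*RPM/60, so omega_A/omega_B = RPM_A / RPM_B
omega_A/omega_B = 613 / 1768
omega_A/omega_B = 613/1768

613/1768


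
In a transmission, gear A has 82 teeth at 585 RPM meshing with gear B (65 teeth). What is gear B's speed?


Given: N1 = 82 teeth, w1 = 585 RPM, N2 = 65 teeth
Using N1*w1 = N2*w2
w2 = N1*w1 / N2
w2 = 82*585 / 65
w2 = 47970 / 65
w2 = 738 RPM

738 RPM


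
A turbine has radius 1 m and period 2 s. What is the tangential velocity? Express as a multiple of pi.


Given: radius r = 1 m, period T = 2 s
Using v = 2*pi*r / T
v = 2*pi*1 / 2
v = 2*pi / 2
v = 1*pi m/s

1*pi m/s


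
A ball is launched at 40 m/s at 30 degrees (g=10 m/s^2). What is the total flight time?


Given: v0 = 40 m/s, theta = 30 deg, g = 10 m/s^2
sin(30) = 1/2
Using T = 2*v0*sin(theta) / g
T = 2*40*1/2 / 10
T = 40 / 10
T = 4 s

4 s


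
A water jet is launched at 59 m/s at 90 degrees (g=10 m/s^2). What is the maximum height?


Given: v0 = 59 m/s, theta = 90 deg, g = 10 m/s^2
sin^2(90) = 1
Using H = v0^2 * sin^2(theta) / (2*g)
H = 59^2 * 1 / (2*10)
H = 3481 * 1 / 20
H = 3481 / 20
H = 3481/20 m

3481/20 m


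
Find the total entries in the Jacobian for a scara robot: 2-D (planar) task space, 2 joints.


Given: task space dimension = 2, joints = 2
Jacobian is a 2 x 2 matrix
Total entries = rows * columns
Total = 2 * 2
Total = 4

4


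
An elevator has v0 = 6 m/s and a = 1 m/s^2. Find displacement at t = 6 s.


Given: v0 = 6 m/s, a = 1 m/s^2, t = 6 s
Using s = v0*t + (1/2)*a*t^2
s = 6*6 + (1/2)*1*6^2
s = 36 + (1/2)*36
s = 36 + 18
s = 54

54 m


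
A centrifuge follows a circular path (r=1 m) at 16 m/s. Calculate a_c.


Given: v = 16 m/s, r = 1 m
Using a_c = v^2 / r
a_c = 16^2 / 1
a_c = 256 / 1
a_c = 256 m/s^2

256 m/s^2


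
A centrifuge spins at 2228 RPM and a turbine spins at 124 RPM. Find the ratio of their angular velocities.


Given: RPM_A = 2228, RPM_B = 124
omega = 2*pi*RPM/60, so omega_A/omega_B = RPM_A / RPM_B
omega_A/omega_B = 2228 / 124
omega_A/omega_B = 557/31

557/31


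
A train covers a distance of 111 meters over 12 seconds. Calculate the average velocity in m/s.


Given: distance d = 111 m, time t = 12 s
Using v = d / t
v = 111 / 12
v = 37/4 m/s

37/4 m/s


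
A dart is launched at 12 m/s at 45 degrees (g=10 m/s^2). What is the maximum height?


Given: v0 = 12 m/s, theta = 45 deg, g = 10 m/s^2
sin^2(45) = 1/2
Using H = v0^2 * sin^2(theta) / (2*g)
H = 12^2 * 1/2 / (2*10)
H = 144 * 1/2 / 20
H = 72 / 20
H = 18/5 m

18/5 m


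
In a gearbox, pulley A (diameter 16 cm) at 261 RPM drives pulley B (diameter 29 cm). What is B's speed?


Given: D1 = 16 cm, w1 = 261 RPM, D2 = 29 cm
Using D1*w1 = D2*w2
w2 = D1*w1 / D2
w2 = 16*261 / 29
w2 = 4176 / 29
w2 = 144 RPM

144 RPM


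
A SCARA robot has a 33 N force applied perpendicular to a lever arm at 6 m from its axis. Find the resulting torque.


Given: F = 33 N, r = 6 m, angle = 90 deg (perpendicular)
Using tau = F * r * sin(90)
sin(90) = 1
tau = 33 * 6 * 1
tau = 198 Nm

198 Nm


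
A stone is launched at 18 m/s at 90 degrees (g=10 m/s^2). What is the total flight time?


Given: v0 = 18 m/s, theta = 90 deg, g = 10 m/s^2
sin(90) = 1
Using T = 2*v0*sin(theta) / g
T = 2*18*1 / 10
T = 36 / 10
T = 18/5 s

18/5 s


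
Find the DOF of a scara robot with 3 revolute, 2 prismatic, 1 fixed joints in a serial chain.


Given: serial robot with 3 revolute, 2 prismatic, 1 fixed joints
DOF contribution per joint type: revolute=1, prismatic=1, spherical=3, fixed=0
DOF = 3*1 + 2*1 + 1*0
DOF = 5

5


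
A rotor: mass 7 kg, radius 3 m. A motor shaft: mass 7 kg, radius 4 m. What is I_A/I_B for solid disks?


Given: M1=7 kg, R1=3 m, M2=7 kg, R2=4 m
For a disk: I = (1/2)*M*R^2, so I_A/I_B = (M1*R1^2)/(M2*R2^2)
M1*R1^2 = 7*9 = 63
M2*R2^2 = 7*16 = 112
I_A/I_B = 63/112 = 9/16

9/16


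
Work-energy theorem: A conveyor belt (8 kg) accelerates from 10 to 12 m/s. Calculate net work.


Given: m = 8 kg, v0 = 10 m/s, v = 12 m/s
Using W = (1/2)*m*(v^2 - v0^2)
v^2 = 12^2 = 144
v0^2 = 10^2 = 100
v^2 - v0^2 = 144 - 100 = 44
W = (1/2)*8*44 = 176 J

176 J


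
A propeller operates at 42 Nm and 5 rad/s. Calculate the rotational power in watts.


Given: tau = 42 Nm, omega = 5 rad/s
Using P = tau * omega
P = 42 * 5
P = 210 W

210 W


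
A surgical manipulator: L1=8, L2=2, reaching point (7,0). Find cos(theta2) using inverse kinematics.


Given: L1 = 8, L2 = 2, target (x, y) = (7, 0)
Using cos(theta2) = (x^2 + y^2 - L1^2 - L2^2) / (2*L1*L2)
x^2 + y^2 = 7^2 + 0 = 49
L1^2 + L2^2 = 64 + 4 = 68
Numerator = 49 - 68 = -19
Denominator = 2*8*2 = 32
cos(theta2) = -19/32 = -19/32

-19/32


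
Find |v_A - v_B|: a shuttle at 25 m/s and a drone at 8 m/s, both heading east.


Given: v_A = 25 m/s east, v_B = 8 m/s east
Both move in the same direction; relative speed = |v_A - v_B|
|25 - 8| = |17|
= 17 m/s

17 m/s


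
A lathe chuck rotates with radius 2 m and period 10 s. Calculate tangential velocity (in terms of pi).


Given: radius r = 2 m, period T = 10 s
Using v = 2*pi*r / T
v = 2*pi*2 / 10
v = 4*pi / 10
v = 2/5*pi m/s

2/5*pi m/s


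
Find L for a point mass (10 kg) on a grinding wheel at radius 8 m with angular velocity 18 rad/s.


Given: m = 10 kg, r = 8 m, omega = 18 rad/s
For a point mass: I = m*r^2
I = 10*8^2 = 10*64 = 640
L = I*omega = 640*18
L = 11520 kg*m^2/s

11520 kg*m^2/s


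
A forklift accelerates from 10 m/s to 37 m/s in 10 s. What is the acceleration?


Given: initial velocity v0 = 10 m/s, final velocity v = 37 m/s, time t = 10 s
Using a = (v - v0) / t
a = (37 - 10) / 10
a = 27 / 10
a = 27/10 m/s^2

27/10 m/s^2


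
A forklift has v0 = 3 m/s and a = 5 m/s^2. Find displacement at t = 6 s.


Given: v0 = 3 m/s, a = 5 m/s^2, t = 6 s
Using s = v0*t + (1/2)*a*t^2
s = 3*6 + (1/2)*5*6^2
s = 18 + (1/2)*180
s = 18 + 90
s = 108

108 m


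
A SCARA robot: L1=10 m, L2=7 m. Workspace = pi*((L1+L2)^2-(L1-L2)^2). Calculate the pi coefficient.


Given: L1 = 10, L2 = 7
(L1+L2)^2 = (17)^2 = 289
(L1-L2)^2 = (3)^2 = 9
Difference = 289 - 9 = 280
This equals 4*L1*L2 = 4*10*7 = 280
Workspace area = 280*pi

280


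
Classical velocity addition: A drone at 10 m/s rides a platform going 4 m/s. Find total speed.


Given: object velocity = 10 m/s, platform velocity = 4 m/s (same direction)
Using classical velocity addition: v_total = v_object + v_platform
v_total = 10 + 4
v_total = 14 m/s

14 m/s


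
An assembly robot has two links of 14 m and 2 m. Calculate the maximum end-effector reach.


Given: L1 = 14 m, L2 = 2 m
For a 2-link planar arm, max reach = L1 + L2 (fully extended)
Max reach = 14 + 2
Max reach = 16 m

16 m


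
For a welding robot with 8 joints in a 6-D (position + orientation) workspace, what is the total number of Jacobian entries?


Given: task space dimension = 6, joints = 8
Jacobian is a 6 x 8 matrix
Total entries = rows * columns
Total = 6 * 8
Total = 48

48


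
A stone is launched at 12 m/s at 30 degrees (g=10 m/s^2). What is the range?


Given: v0 = 12 m/s, theta = 30 deg, g = 10 m/s^2
sin(2*30) = sin(60) = sqrt(3)/2
Using R = v0^2 * sin(2*theta) / g
R = 12^2 * (sqrt(3)/2) / 10
R = 144 * sqrt(3) / 20
R = 36/5*sqrt(3) m

36/5*sqrt(3) m


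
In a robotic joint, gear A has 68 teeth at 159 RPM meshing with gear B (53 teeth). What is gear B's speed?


Given: N1 = 68 teeth, w1 = 159 RPM, N2 = 53 teeth
Using N1*w1 = N2*w2
w2 = N1*w1 / N2
w2 = 68*159 / 53
w2 = 10812 / 53
w2 = 204 RPM

204 RPM


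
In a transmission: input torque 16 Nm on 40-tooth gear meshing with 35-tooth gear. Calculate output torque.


Given: N1 = 40, N2 = 35, T1 = 16 Nm
Using T2/T1 = N2/N1
T2 = T1 * N2 / N1
T2 = 16 * 35 / 40
T2 = 560 / 40
T2 = 14 Nm

14 Nm


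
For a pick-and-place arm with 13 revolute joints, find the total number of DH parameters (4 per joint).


Given: 13 joints, 4 DH parameters per joint (d, theta, a, alpha)
Total DH parameters = number_of_joints * 4
Total = 13 * 4
Total = 52

52


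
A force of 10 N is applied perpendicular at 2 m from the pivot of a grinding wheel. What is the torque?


Given: F = 10 N, r = 2 m, angle = 90 deg (perpendicular)
Using tau = F * r * sin(90)
sin(90) = 1
tau = 10 * 2 * 1
tau = 20 Nm

20 Nm


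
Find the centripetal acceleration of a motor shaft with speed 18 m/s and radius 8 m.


Given: v = 18 m/s, r = 8 m
Using a_c = v^2 / r
a_c = 18^2 / 8
a_c = 324 / 8
a_c = 81/2 m/s^2

81/2 m/s^2


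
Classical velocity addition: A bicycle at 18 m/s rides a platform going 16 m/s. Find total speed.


Given: object velocity = 18 m/s, platform velocity = 16 m/s (same direction)
Using classical velocity addition: v_total = v_object + v_platform
v_total = 18 + 16
v_total = 34 m/s

34 m/s


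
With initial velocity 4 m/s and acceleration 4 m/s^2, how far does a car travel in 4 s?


Given: v0 = 4 m/s, a = 4 m/s^2, t = 4 s
Using s = v0*t + (1/2)*a*t^2
s = 4*4 + (1/2)*4*4^2
s = 16 + (1/2)*64
s = 16 + 32
s = 48

48 m


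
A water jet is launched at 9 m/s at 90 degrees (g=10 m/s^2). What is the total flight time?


Given: v0 = 9 m/s, theta = 90 deg, g = 10 m/s^2
sin(90) = 1
Using T = 2*v0*sin(theta) / g
T = 2*9*1 / 10
T = 18 / 10
T = 9/5 s

9/5 s


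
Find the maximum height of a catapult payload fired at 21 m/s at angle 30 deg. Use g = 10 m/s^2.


Given: v0 = 21 m/s, theta = 30 deg, g = 10 m/s^2
sin^2(30) = 1/4
Using H = v0^2 * sin^2(theta) / (2*g)
H = 21^2 * 1/4 / (2*10)
H = 441 * 1/4 / 20
H = 441/4 / 20
H = 441/80 m

441/80 m


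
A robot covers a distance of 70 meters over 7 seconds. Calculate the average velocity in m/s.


Given: distance d = 70 m, time t = 7 s
Using v = d / t
v = 70 / 7
v = 10 m/s

10 m/s


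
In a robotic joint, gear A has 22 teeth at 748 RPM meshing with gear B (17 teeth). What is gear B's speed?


Given: N1 = 22 teeth, w1 = 748 RPM, N2 = 17 teeth
Using N1*w1 = N2*w2
w2 = N1*w1 / N2
w2 = 22*748 / 17
w2 = 16456 / 17
w2 = 968 RPM

968 RPM


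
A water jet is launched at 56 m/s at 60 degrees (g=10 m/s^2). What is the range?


Given: v0 = 56 m/s, theta = 60 deg, g = 10 m/s^2
sin(2*60) = sin(120) = sqrt(3)/2
Using R = v0^2 * sin(2*theta) / g
R = 56^2 * (sqrt(3)/2) / 10
R = 3136 * sqrt(3) / 20
R = 784/5*sqrt(3) m

784/5*sqrt(3) m


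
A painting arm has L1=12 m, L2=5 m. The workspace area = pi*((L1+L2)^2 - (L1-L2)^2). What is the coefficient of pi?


Given: L1 = 12, L2 = 5
(L1+L2)^2 = (17)^2 = 289
(L1-L2)^2 = (7)^2 = 49
Difference = 289 - 49 = 240
This equals 4*L1*L2 = 4*12*5 = 240
Workspace area = 240*pi

240


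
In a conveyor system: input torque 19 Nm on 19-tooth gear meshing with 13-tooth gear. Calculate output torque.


Given: N1 = 19, N2 = 13, T1 = 19 Nm
Using T2/T1 = N2/N1
T2 = T1 * N2 / N1
T2 = 19 * 13 / 19
T2 = 247 / 19
T2 = 13 Nm

13 Nm


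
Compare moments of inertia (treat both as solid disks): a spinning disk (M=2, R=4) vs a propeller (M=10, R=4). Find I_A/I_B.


Given: M1=2 kg, R1=4 m, M2=10 kg, R2=4 m
For a disk: I = (1/2)*M*R^2, so I_A/I_B = (M1*R1^2)/(M2*R2^2)
M1*R1^2 = 2*16 = 32
M2*R2^2 = 10*16 = 160
I_A/I_B = 32/160 = 1/5

1/5


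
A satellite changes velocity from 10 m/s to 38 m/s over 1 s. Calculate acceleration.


Given: initial velocity v0 = 10 m/s, final velocity v = 38 m/s, time t = 1 s
Using a = (v - v0) / t
a = (38 - 10) / 1
a = 28 / 1
a = 28 m/s^2

28 m/s^2


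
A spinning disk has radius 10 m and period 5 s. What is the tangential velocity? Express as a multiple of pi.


Given: radius r = 10 m, period T = 5 s
Using v = 2*pi*r / T
v = 2*pi*10 / 5
v = 20*pi / 5
v = 4*pi m/s

4*pi m/s


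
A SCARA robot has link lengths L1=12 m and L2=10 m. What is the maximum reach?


Given: L1 = 12 m, L2 = 10 m
For a 2-link planar arm, max reach = L1 + L2 (fully extended)
Max reach = 12 + 10
Max reach = 22 m

22 m


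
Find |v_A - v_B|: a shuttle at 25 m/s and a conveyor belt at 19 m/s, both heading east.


Given: v_A = 25 m/s east, v_B = 19 m/s east
Both move in the same direction; relative speed = |v_A - v_B|
|25 - 19| = |6|
= 6 m/s

6 m/s


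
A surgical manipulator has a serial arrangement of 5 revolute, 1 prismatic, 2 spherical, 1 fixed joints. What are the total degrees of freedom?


Given: serial robot with 5 revolute, 1 prismatic, 2 spherical, 1 fixed joints
DOF contribution per joint type: revolute=1, prismatic=1, spherical=3, fixed=0
DOF = 5*1 + 1*1 + 2*3 + 1*0
DOF = 12

12


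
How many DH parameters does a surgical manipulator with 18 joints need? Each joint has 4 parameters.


Given: 18 joints, 4 DH parameters per joint (d, theta, a, alpha)
Total DH parameters = number_of_joints * 4
Total = 18 * 4
Total = 72

72


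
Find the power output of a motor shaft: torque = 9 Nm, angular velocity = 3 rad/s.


Given: tau = 9 Nm, omega = 3 rad/s
Using P = tau * omega
P = 9 * 3
P = 27 W

27 W


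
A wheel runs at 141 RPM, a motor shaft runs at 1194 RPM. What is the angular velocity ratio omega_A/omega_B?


Given: RPM_A = 141, RPM_B = 1194
omega = 2*pi*RPM/60, so omega_A/omega_B = RPM_A / RPM_B
omega_A/omega_B = 141 / 1194
omega_A/omega_B = 47/398

47/398


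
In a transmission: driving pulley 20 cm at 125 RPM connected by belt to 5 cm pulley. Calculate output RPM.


Given: D1 = 20 cm, w1 = 125 RPM, D2 = 5 cm
Using D1*w1 = D2*w2
w2 = D1*w1 / D2
w2 = 20*125 / 5
w2 = 2500 / 5
w2 = 500 RPM

500 RPM


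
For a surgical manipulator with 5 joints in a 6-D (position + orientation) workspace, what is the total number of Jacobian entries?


Given: task space dimension = 6, joints = 5
Jacobian is a 6 x 5 matrix
Total entries = rows * columns
Total = 6 * 5
Total = 30

30


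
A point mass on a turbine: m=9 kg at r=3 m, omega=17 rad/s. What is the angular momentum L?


Given: m = 9 kg, r = 3 m, omega = 17 rad/s
For a point mass: I = m*r^2
I = 9*3^2 = 9*9 = 81
L = I*omega = 81*17
L = 1377 kg*m^2/s

1377 kg*m^2/s


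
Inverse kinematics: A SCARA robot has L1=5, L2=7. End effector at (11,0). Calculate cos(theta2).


Given: L1 = 5, L2 = 7, target (x, y) = (11, 0)
Using cos(theta2) = (x^2 + y^2 - L1^2 - L2^2) / (2*L1*L2)
x^2 + y^2 = 11^2 + 0 = 121
L1^2 + L2^2 = 25 + 49 = 74
Numerator = 121 - 74 = 47
Denominator = 2*5*7 = 70
cos(theta2) = 47/70 = 47/70

47/70


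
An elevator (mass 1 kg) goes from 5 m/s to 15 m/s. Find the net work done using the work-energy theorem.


Given: m = 1 kg, v0 = 5 m/s, v = 15 m/s
Using W = (1/2)*m*(v^2 - v0^2)
v^2 = 15^2 = 225
v0^2 = 5^2 = 25
v^2 - v0^2 = 225 - 25 = 200
W = (1/2)*1*200 = 100 J

100 J


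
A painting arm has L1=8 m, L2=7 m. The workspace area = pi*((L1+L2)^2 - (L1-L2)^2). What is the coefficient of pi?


Given: L1 = 8, L2 = 7
(L1+L2)^2 = (15)^2 = 225
(L1-L2)^2 = (1)^2 = 1
Difference = 225 - 1 = 224
This equals 4*L1*L2 = 4*8*7 = 224
Workspace area = 224*pi

224


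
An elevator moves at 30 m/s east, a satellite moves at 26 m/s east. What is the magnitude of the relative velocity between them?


Given: v_A = 30 m/s east, v_B = 26 m/s east
Both move in the same direction; relative speed = |v_A - v_B|
|30 - 26| = |4|
= 4 m/s

4 m/s


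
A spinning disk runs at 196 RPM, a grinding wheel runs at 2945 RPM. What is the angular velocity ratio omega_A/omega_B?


Given: RPM_A = 196, RPM_B = 2945
omega = 2*pi*RPM/60, so omega_A/omega_B = RPM_A / RPM_B
omega_A/omega_B = 196 / 2945
omega_A/omega_B = 196/2945

196/2945


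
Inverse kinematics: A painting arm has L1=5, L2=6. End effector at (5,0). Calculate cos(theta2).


Given: L1 = 5, L2 = 6, target (x, y) = (5, 0)
Using cos(theta2) = (x^2 + y^2 - L1^2 - L2^2) / (2*L1*L2)
x^2 + y^2 = 5^2 + 0 = 25
L1^2 + L2^2 = 25 + 36 = 61
Numerator = 25 - 61 = -36
Denominator = 2*5*6 = 60
cos(theta2) = -36/60 = -3/5

-3/5


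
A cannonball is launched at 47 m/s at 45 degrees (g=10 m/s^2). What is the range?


Given: v0 = 47 m/s, theta = 45 deg, g = 10 m/s^2
sin(2*45) = sin(90) = 1
Using R = v0^2 * sin(2*theta) / g
R = 47^2 * 1 / 10
R = 2209 / 10
R = 2209/10 m

2209/10 m


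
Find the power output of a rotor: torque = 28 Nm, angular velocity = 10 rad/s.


Given: tau = 28 Nm, omega = 10 rad/s
Using P = tau * omega
P = 28 * 10
P = 280 W

280 W


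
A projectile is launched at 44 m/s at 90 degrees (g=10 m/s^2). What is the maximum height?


Given: v0 = 44 m/s, theta = 90 deg, g = 10 m/s^2
sin^2(90) = 1
Using H = v0^2 * sin^2(theta) / (2*g)
H = 44^2 * 1 / (2*10)
H = 1936 * 1 / 20
H = 1936 / 20
H = 484/5 m

484/5 m


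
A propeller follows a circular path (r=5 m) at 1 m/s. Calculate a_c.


Given: v = 1 m/s, r = 5 m
Using a_c = v^2 / r
a_c = 1^2 / 5
a_c = 1 / 5
a_c = 1/5 m/s^2

1/5 m/s^2


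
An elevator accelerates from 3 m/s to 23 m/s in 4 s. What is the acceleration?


Given: initial velocity v0 = 3 m/s, final velocity v = 23 m/s, time t = 4 s
Using a = (v - v0) / t
a = (23 - 3) / 4
a = 20 / 4
a = 5 m/s^2

5 m/s^2


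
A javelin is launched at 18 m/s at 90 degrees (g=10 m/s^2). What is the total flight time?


Given: v0 = 18 m/s, theta = 90 deg, g = 10 m/s^2
sin(90) = 1
Using T = 2*v0*sin(theta) / g
T = 2*18*1 / 10
T = 36 / 10
T = 18/5 s

18/5 s


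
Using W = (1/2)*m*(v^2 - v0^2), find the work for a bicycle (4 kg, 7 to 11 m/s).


Given: m = 4 kg, v0 = 7 m/s, v = 11 m/s
Using W = (1/2)*m*(v^2 - v0^2)
v^2 = 11^2 = 121
v0^2 = 7^2 = 49
v^2 - v0^2 = 121 - 49 = 72
W = (1/2)*4*72 = 144 J

144 J
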